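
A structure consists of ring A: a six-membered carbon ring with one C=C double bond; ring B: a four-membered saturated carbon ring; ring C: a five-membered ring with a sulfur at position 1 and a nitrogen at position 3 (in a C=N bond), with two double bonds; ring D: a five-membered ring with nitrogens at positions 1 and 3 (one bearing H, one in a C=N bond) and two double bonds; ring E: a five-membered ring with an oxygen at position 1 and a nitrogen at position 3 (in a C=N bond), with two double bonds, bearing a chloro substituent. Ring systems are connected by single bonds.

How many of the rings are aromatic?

3

Ring A has four sp³ carbons, so it is not fully conjugated — not aromatic (cyclohexene).
Ring B has only sp³ atoms, so it is not fully conjugated — not aromatic (cyclobutane).
Ring C has a continuous p-orbital overlap around the ring; 2 ring double bonds (4 π electrons) plus a heteroatom lone pair (2) give 6 π electrons. That satisfies 4n+2 with n=1, so ring C is aromatic (thiazole).
Ring D is fully conjugated (every ring atom contributes a p orbital); 2 ring double bonds (4 π electrons) plus a heteroatom lone pair (2) give 6 π electrons. Since 6 = 4n+2 (n=1), ring D is aromatic (imidazole).
Ring E is fully conjugated (every ring atom contributes a p orbital); 2 ring double bonds (4 π electrons) plus a heteroatom lone pair (2) give 6 π electrons. That satisfies 4n+2 with n=1, so ring E is aromatic (oxazole).
Aromatic: C, D, E. Total: 3.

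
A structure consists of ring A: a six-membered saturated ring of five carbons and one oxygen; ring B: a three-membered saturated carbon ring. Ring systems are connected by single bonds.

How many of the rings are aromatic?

Ring A has only sp³ atoms, so it is not fully conjugated — not aromatic (tetrahydropyran).
Ring B has only sp³ atoms, so it is not fully conjugated — not aromatic (cyclopropane).
No ring is aromatic. Total: 0.

0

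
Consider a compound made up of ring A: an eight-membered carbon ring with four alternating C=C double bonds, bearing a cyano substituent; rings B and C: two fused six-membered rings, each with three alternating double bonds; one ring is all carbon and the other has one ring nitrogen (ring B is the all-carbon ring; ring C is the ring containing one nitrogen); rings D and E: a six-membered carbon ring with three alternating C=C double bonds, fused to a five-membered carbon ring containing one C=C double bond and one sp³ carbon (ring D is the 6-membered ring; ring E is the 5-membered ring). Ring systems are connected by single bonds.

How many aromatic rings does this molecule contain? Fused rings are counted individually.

3

Ring A has only sp² ring atoms; a planar conformation would have a fully conjugated π system of 8 electrons. But 8 = 4(2), which is 4n not 4n+2, so ring A is not aromatic (cyclooctatetraene) — cyclooctatetraene distorts into a non-planar tub to avoid antiaromaticity.
Rings B and C form a fused bicyclic system (with one nitrogen) with 10 sp² atoms and 10 π electrons from ring double bonds. 10 = 4(2)+2, so the system is aromatic and both rings count as aromatic (quinoline).
Ring D is planar and fully conjugated; 3 ring double bonds give 6 π electrons. 6 = 4(1)+2, so ring D is aromatic (benzene ring).
Ring E has one sp³ carbon, so it is not fully conjugated — not aromatic (cyclopentene ring).
Aromatic: B, C, D. Total: 3.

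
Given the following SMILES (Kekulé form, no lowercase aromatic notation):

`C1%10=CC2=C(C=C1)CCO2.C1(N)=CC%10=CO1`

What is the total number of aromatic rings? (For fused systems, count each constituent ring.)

2

The SMILES encodes a six-membered carbon ring with three alternating C=C double bonds, fused to a five-membered ring containing one oxygen and two sp³ carbons; a five-membered ring of four carbons and one oxygen, with two C=C double bonds.
The 6-membered ring is fully conjugated (every ring atom contributes a p orbital); 3 ring double bonds give 6 π electrons. 6 = 4(1)+2, so it is aromatic (benzene ring).
The 5-membered ring with one oxygen has two sp³ carbons, so it is not fully conjugated — not aromatic (oxolane ring).
The second 5-membered ring with one oxygen is planar and fully conjugated; 2 ring double bonds (4 π electrons) plus a heteroatom lone pair (2) give 6 π electrons. 6 = 4(1)+2, so it is aromatic (furan).
2 of the 3 rings are aromatic. Total: 2.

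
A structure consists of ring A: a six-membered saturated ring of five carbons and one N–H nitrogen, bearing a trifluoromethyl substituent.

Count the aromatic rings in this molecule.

0

Ring A has only sp³ atoms, so it is not fully conjugated — not aromatic (piperidine).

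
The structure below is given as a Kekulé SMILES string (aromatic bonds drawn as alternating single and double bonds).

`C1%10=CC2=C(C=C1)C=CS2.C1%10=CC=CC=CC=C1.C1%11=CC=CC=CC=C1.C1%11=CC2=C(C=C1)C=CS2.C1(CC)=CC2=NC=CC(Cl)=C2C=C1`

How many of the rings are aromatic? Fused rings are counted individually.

6

The SMILES encodes a six-membered carbon ring with three alternating C=C double bonds, fused to a five-membered ring containing one sulfur and two C=C double bonds; an eight-membered carbon ring with four alternating C=C double bonds; an eight-membered carbon ring with four alternating C=C double bonds; a six-membered carbon ring with three alternating C=C double bonds, fused to a five-membered ring containing one sulfur and two C=C double bonds; two fused six-membered rings, each with three alternating double bonds; one ring is all carbon and the other has one ring nitrogen.
The fused 6/5-membered bicyclic (with one sulfur) is a single π system with 9 sp² atoms and 10 π electrons from ring double bonds plus a heteroatom lone pair. 10 = 4(2)+2, so the system is aromatic and both rings count as aromatic (benzothiophene).
The 8-membered ring has only sp² ring atoms; a planar conformation would have a fully conjugated π system of 8 electrons. But 8 = 4(2), which is 4n not 4n+2, so it is not aromatic (cyclooctatetraene) — cyclooctatetraene distorts into a non-planar tub to avoid antiaromaticity.
The second 8-membered ring has only sp² ring atoms; a planar conformation would have a fully conjugated π system of 8 electrons. But 8 = 4(2), which is 4n not 4n+2, so it is not aromatic (cyclooctatetraene) — cyclooctatetraene distorts into a non-planar tub to avoid antiaromaticity.
The fused 6/5-membered bicyclic (with one sulfur) is a single π system with 9 sp² atoms and 10 π electrons from ring double bonds plus a heteroatom lone pair. 10 = 4(2)+2, so the system is aromatic and both rings count as aromatic (benzothiophene).
The fused 6/6-membered bicyclic (with one nitrogen) is a single π system with 10 sp² atoms and 10 π electrons from ring double bonds. 10 = 4(2)+2, so the system is aromatic and both rings count as aromatic (quinoline).
6 of the 8 rings are aromatic. Total: 6.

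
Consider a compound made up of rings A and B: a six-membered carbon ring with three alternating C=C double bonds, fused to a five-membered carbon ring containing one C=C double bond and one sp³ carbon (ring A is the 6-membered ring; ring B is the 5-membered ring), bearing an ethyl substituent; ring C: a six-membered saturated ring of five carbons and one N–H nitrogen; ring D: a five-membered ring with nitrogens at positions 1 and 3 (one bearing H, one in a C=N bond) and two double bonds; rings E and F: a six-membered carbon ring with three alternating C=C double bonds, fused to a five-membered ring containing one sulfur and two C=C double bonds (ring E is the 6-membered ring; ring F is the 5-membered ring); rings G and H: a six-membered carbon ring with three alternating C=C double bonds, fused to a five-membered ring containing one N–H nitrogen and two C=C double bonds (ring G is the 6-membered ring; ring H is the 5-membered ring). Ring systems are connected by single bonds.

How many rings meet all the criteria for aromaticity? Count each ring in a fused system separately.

Ring A has a continuous p-orbital overlap around the ring; 3 ring double bonds give 6 π electrons. Since 6 = 4n+2 (n=1), ring A is aromatic (benzene ring).
Ring B has one sp³ carbon, so it is not fully conjugated — not aromatic (cyclopentene ring).
Ring C has only sp³ atoms, so it is not fully conjugated — not aromatic (piperidine).
Ring D is planar and fully conjugated; 2 ring double bonds (4 π electrons) plus a heteroatom lone pair (2) give 6 π electrons. 6 = 4(1)+2, so ring D is aromatic (imidazole).
Rings E and F form a fused bicyclic system (with one sulfur) with 9 sp² atoms and 10 π electrons from ring double bonds plus a heteroatom lone pair. 10 = 4(2)+2, so the system is aromatic and both rings count as aromatic (benzothiophene).
Rings G and H form a fused bicyclic system (with one N–H) with 9 sp² atoms and 10 π electrons from ring double bonds plus a heteroatom lone pair. 10 = 4(2)+2, so the system is aromatic and both rings count as aromatic (indole).
Aromatic: A, D, E, F, G, H. Total: 6.

6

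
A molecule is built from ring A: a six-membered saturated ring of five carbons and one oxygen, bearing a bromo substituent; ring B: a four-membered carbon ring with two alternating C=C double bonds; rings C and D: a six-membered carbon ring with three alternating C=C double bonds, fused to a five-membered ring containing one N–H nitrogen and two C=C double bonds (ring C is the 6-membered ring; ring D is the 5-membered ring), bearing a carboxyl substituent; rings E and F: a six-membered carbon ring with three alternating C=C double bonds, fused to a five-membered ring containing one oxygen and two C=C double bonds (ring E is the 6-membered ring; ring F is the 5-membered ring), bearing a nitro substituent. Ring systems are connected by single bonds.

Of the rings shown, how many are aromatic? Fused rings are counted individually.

Ring A has only sp³ atoms, so it is not fully conjugated — not aromatic (tetrahydropyran).
Ring B has only sp² ring atoms; a planar conformation would have a fully conjugated π system of 4 electrons. But 4 = 4(1), which is 4n not 4n+2, so ring B is not aromatic (cyclobutadiene) — cyclobutadiene is antiaromatic and distorts to a rectangle.
Rings C and D form a fused bicyclic system (with one N–H) with 9 sp² atoms and 10 π electrons from ring double bonds plus a heteroatom lone pair. 10 = 4(2)+2, so the system is aromatic and both rings count as aromatic (indole).
Rings E and F form a fused bicyclic system (with one oxygen) with 9 sp² atoms and 10 π electrons from ring double bonds plus a heteroatom lone pair. 10 = 4(2)+2, so the system is aromatic and both rings count as aromatic (benzofuran).
Aromatic: C, D, E, F. Total: 4.

4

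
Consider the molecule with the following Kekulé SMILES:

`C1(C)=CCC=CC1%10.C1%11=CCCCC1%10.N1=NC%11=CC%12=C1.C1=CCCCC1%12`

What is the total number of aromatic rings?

The SMILES encodes a six-membered carbon ring with two isolated C=C double bonds and two sp³ carbons; a six-membered carbon ring with one C=C double bond; a six-membered ring with two adjacent nitrogens and three alternating double bonds; a six-membered carbon ring with one C=C double bond.
The 6-membered ring has two sp³ carbons, so it is not fully conjugated — not aromatic (1,4-cyclohexadiene).
The second 6-membered ring has four sp³ carbons, so it is not fully conjugated — not aromatic (cyclohexene).
The 6-membered ring with two nitrogens (1,2) has a continuous p-orbital overlap around the ring; 3 ring double bonds give 6 π electrons. 6 = 4(1)+2, so it is aromatic (pyridazine).
The third 6-membered ring has four sp³ carbons, so it is not fully conjugated — not aromatic (cyclohexene).
1 of the 4 rings is aromatic. Total: 1.

1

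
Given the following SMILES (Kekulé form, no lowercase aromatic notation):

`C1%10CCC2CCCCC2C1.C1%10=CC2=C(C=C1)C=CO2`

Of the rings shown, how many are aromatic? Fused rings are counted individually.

2

The SMILES encodes two fused six-membered saturated carbon rings; a six-membered carbon ring with three alternating C=C double bonds, fused to a five-membered ring containing one oxygen and two C=C double bonds.
The 6-membered ring has only sp³ atoms, so it is not fully conjugated — not aromatic (cyclohexane ring).
The second 6-membered ring has only sp³ atoms, so it is not fully conjugated — not aromatic (cyclohexane ring).
The fused 6/5-membered bicyclic (with one oxygen) is a single π system with 9 sp² atoms and 10 π electrons from ring double bonds plus a heteroatom lone pair. 10 = 4(2)+2, so the system is aromatic and both rings count as aromatic (benzofuran).
2 of the 4 rings are aromatic. Total: 2.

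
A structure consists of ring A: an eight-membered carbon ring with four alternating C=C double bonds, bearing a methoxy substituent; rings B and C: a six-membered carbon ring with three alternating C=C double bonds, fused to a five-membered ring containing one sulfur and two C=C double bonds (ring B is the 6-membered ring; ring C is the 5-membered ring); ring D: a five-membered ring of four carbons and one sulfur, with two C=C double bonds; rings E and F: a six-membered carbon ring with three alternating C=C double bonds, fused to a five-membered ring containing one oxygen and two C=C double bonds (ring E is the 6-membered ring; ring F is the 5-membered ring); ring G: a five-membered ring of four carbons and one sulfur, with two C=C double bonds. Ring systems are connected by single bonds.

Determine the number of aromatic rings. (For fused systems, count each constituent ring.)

6

Ring A has only sp² ring atoms; a planar conformation would have a fully conjugated π system of 8 electrons. But 8 = 4(2), which is 4n not 4n+2, so ring A is not aromatic (cyclooctatetraene) — cyclooctatetraene distorts into a non-planar tub to avoid antiaromaticity.
Rings B and C form a fused bicyclic system (with one sulfur) with 9 sp² atoms and 10 π electrons from ring double bonds plus a heteroatom lone pair. 10 = 4(2)+2, so the system is aromatic and both rings count as aromatic (benzothiophene).
Ring D is fully conjugated (every ring atom contributes a p orbital); 2 ring double bonds (4 π electrons) plus a heteroatom lone pair (2) give 6 π electrons. Since 6 = 4n+2 (n=1), ring D is aromatic (thiophene).
Rings E and F form a fused bicyclic system (with one oxygen) with 9 sp² atoms and 10 π electrons from ring double bonds plus a heteroatom lone pair. 10 = 4(2)+2, so the system is aromatic and both rings count as aromatic (benzofuran).
Ring G is planar and fully conjugated; 2 ring double bonds (4 π electrons) plus a heteroatom lone pair (2) give 6 π electrons. That satisfies 4n+2 with n=1, so ring G is aromatic (thiophene).
Aromatic: B, C, D, E, F, G. Total: 6.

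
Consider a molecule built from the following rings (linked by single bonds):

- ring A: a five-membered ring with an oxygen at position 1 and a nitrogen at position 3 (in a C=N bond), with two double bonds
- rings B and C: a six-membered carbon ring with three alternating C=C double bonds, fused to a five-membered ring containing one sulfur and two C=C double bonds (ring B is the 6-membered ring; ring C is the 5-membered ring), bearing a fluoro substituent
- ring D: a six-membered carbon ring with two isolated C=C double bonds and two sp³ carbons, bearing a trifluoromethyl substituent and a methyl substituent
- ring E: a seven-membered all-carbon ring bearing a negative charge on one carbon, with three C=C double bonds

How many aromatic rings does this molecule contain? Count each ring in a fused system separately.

3

Ring A is fully conjugated (every ring atom contributes a p orbital); 2 ring double bonds (4 π electrons) plus a heteroatom lone pair (2) give 6 π electrons. Since 6 = 4n+2 (n=1), ring A is aromatic (oxazole).
Rings B and C form a fused bicyclic system (with one sulfur) with 9 sp² atoms and 10 π electrons from ring double bonds plus a heteroatom lone pair. 10 = 4(2)+2, so the system is aromatic and both rings count as aromatic (benzothiophene).
Ring D has two sp³ carbons, so it is not fully conjugated — not aromatic (1,4-cyclohexadiene).
Ring E has only sp² ring atoms; a planar conformation would have a fully conjugated π system of 8 electrons. But 8 = 4(2), which is 4n not 4n+2, so ring E is not aromatic (cycloheptatrienyl anion).
Aromatic: A, B, C. Total: 3.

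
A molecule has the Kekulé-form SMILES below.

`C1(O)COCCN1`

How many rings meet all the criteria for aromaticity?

0

The SMILES encodes a six-membered saturated ring with an oxygen and an N–H nitrogen at positions 1 and 4.
The 6-membered ring with one oxygen and one N–H (1,4) has only sp³ atoms, so it is not fully conjugated — not aromatic (morpholine).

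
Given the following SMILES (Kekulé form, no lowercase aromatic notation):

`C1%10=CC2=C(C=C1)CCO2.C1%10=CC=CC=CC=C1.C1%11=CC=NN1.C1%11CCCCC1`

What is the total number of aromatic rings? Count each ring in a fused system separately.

The SMILES encodes a six-membered carbon ring with three alternating C=C double bonds, fused to a five-membered ring containing one oxygen and two sp³ carbons; an eight-membered carbon ring with four alternating C=C double bonds; a five-membered ring with two adjacent nitrogens (one bearing H, one in a double bond) and two double bonds; a six-membered saturated carbon ring.
The 6-membered ring is planar and fully conjugated; 3 ring double bonds give 6 π electrons. 6 = 4(1)+2, so it is aromatic (benzene ring).
The 5-membered ring with one oxygen has two sp³ carbons, so it is not fully conjugated — not aromatic (oxolane ring).
The 8-membered ring has only sp² ring atoms; a planar conformation would have a fully conjugated π system of 8 electrons. But 8 = 4(2), which is 4n not 4n+2, so it is not aromatic (cyclooctatetraene) — cyclooctatetraene distorts into a non-planar tub to avoid antiaromaticity.
The 5-membered ring with two adjacent nitrogens (one N–H, one =N–) is planar and fully conjugated; 2 ring double bonds (4 π electrons) plus a heteroatom lone pair (2) give 6 π electrons. That satisfies 4n+2 with n=1, so it is aromatic (pyrazole).
The second 6-membered ring has only sp³ atoms, so it is not fully conjugated — not aromatic (cyclohexane).
2 of the 5 rings are aromatic. Total: 2.

2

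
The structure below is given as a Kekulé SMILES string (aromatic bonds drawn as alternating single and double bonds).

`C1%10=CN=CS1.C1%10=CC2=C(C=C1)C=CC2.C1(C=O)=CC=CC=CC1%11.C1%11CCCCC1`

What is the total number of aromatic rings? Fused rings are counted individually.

The SMILES encodes a five-membered ring with a sulfur at position 1 and a nitrogen at position 3 (in a C=N bond), with two double bonds; a six-membered carbon ring with three alternating C=C double bonds, fused to a five-membered carbon ring containing one C=C double bond and one sp³ carbon; a seven-membered carbon ring with three C=C double bonds and one sp³ carbon; a six-membered saturated carbon ring.
The 5-membered ring with one sulfur and one =N– is planar and fully conjugated; 2 ring double bonds (4 π electrons) plus a heteroatom lone pair (2) give 6 π electrons. That satisfies 4n+2 with n=1, so it is aromatic (thiazole).
The 6-membered ring is planar and fully conjugated; 3 ring double bonds give 6 π electrons. Since 6 = 4n+2 (n=1), it is aromatic (benzene ring).
The 5-membered ring has one sp³ carbon, so it is not fully conjugated — not aromatic (cyclopentene ring).
The 7-membered ring has one sp³ carbon, so it is not fully conjugated — not aromatic (cycloheptatriene).
The second 6-membered ring has only sp³ atoms, so it is not fully conjugated — not aromatic (cyclohexane).
2 of the 5 rings are aromatic. Total: 2.

2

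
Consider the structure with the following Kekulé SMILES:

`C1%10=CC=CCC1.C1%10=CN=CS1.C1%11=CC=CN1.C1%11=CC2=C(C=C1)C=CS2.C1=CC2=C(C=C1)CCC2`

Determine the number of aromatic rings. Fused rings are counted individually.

The SMILES encodes a six-membered carbon ring with two conjugated C=C double bonds and two sp³ carbons; a five-membered ring with a sulfur at position 1 and a nitrogen at position 3 (in a C=N bond), with two double bonds; a five-membered ring of four carbons and one nitrogen bearing a hydrogen, with two C=C double bonds; a six-membered carbon ring with three alternating C=C double bonds, fused to a five-membered ring containing one sulfur and two C=C double bonds; a six-membered carbon ring with three alternating C=C double bonds, fused to a saturated five-membered carbon ring.
The 6-membered ring has two sp³ carbons, so it is not fully conjugated — not aromatic (1,3-cyclohexadiene).
The 5-membered ring with one sulfur and one =N– is fully conjugated (every ring atom contributes a p orbital); 2 ring double bonds (4 π electrons) plus a heteroatom lone pair (2) give 6 π electrons. Since 6 = 4n+2 (n=1), it is aromatic (thiazole).
The 5-membered ring with one N–H has a continuous p-orbital overlap around the ring; 2 ring double bonds (4 π electrons) plus a heteroatom lone pair (2) give 6 π electrons. That satisfies 4n+2 with n=1, so it is aromatic (pyrrole).
The fused 6/5-membered bicyclic (with one sulfur) is a single π system with 9 sp² atoms and 10 π electrons from ring double bonds plus a heteroatom lone pair. 10 = 4(2)+2, so the system is aromatic and both rings count as aromatic (benzothiophene).
The second 6-membered ring has a continuous p-orbital overlap around the ring; 3 ring double bonds give 6 π electrons. 6 = 4(1)+2, so it is aromatic (benzene ring).
The 5-membered ring has three sp³ carbons, so it is not fully conjugated — not aromatic (cyclopentane ring).
5 of the 7 rings are aromatic. Total: 5.

5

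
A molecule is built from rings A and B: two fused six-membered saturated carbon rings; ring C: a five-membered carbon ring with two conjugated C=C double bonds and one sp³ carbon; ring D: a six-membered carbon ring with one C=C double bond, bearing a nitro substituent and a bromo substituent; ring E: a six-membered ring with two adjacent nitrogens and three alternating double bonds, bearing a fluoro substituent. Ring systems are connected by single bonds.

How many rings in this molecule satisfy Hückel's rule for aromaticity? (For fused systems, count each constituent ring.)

Ring A has only sp³ atoms, so it is not fully conjugated — not aromatic (cyclohexane ring).
Ring B has only sp³ atoms, so it is not fully conjugated — not aromatic (cyclohexane ring).
Ring C has one sp³ carbon, so it is not fully conjugated — not aromatic (cyclopentadiene).
Ring D has four sp³ carbons, so it is not fully conjugated — not aromatic (cyclohexene).
Ring E has a continuous p-orbital overlap around the ring; 3 ring double bonds give 6 π electrons. That satisfies 4n+2 with n=1, so ring E is aromatic (pyridazine).
Aromatic: E. Total: 1.

1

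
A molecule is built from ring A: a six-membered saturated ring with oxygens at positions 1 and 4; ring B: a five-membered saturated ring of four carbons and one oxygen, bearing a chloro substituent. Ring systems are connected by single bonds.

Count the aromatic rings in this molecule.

Ring A has only sp³ atoms, so it is not fully conjugated — not aromatic (1,4-dioxane).
Ring B has only sp³ atoms, so it is not fully conjugated — not aromatic (tetrahydrofuran).
No ring is aromatic. Total: 0.

0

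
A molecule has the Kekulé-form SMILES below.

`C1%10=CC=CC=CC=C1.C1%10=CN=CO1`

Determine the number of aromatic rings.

The SMILES encodes an eight-membered carbon ring with four alternating C=C double bonds; a five-membered ring with an oxygen at position 1 and a nitrogen at position 3 (in a C=N bond), with two double bonds.
The 8-membered ring has only sp² ring atoms; a planar conformation would have a fully conjugated π system of 8 electrons. But 8 = 4(2), which is 4n not 4n+2, so it is not aromatic (cyclooctatetraene) — cyclooctatetraene distorts into a non-planar tub to avoid antiaromaticity.
The 5-membered ring with one oxygen and one =N– has a continuous p-orbital overlap around the ring; 2 ring double bonds (4 π electrons) plus a heteroatom lone pair (2) give 6 π electrons. That satisfies 4n+2 with n=1, so it is aromatic (oxazole).
1 of the 2 rings is aromatic. Total: 1.

1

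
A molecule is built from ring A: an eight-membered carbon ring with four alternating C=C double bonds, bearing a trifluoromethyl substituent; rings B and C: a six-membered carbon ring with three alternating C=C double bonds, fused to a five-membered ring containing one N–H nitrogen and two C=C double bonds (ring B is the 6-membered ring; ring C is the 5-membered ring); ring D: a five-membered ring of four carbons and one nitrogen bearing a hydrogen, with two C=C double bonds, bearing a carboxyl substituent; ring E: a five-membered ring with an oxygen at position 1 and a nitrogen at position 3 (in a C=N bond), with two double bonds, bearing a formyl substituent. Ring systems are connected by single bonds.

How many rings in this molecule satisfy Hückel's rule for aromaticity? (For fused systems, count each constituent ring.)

4

Ring A has only sp² ring atoms; a planar conformation would have a fully conjugated π system of 8 electrons. But 8 = 4(2), which is 4n not 4n+2, so ring A is not aromatic (cyclooctatetraene) — cyclooctatetraene distorts into a non-planar tub to avoid antiaromaticity.
Rings B and C form a fused bicyclic system (with one N–H) with 9 sp² atoms and 10 π electrons from ring double bonds plus a heteroatom lone pair. 10 = 4(2)+2, so the system is aromatic and both rings count as aromatic (indole).
Ring D is fully conjugated (every ring atom contributes a p orbital); 2 ring double bonds (4 π electrons) plus a heteroatom lone pair (2) give 6 π electrons. 6 = 4(1)+2, so ring D is aromatic (pyrrole).
Ring E is fully conjugated (every ring atom contributes a p orbital); 2 ring double bonds (4 π electrons) plus a heteroatom lone pair (2) give 6 π electrons. Since 6 = 4n+2 (n=1), ring E is aromatic (oxazole).
Aromatic: B, C, D, E. Total: 4.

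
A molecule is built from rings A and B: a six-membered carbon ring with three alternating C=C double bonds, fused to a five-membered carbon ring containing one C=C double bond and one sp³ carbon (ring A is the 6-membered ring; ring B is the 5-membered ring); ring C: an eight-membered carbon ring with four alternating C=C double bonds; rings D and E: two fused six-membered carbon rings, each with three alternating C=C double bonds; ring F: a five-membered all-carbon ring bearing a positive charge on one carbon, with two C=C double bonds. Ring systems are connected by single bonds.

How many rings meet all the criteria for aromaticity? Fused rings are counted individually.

Ring A is planar and fully conjugated; 3 ring double bonds give 6 π electrons. That satisfies 4n+2 with n=1, so ring A is aromatic (benzene ring).
Ring B has one sp³ carbon, so it is not fully conjugated — not aromatic (cyclopentene ring).
Ring C has only sp² ring atoms; a planar conformation would have a fully conjugated π system of 8 electrons. But 8 = 4(2), which is 4n not 4n+2, so ring C is not aromatic (cyclooctatetraene) — cyclooctatetraene distorts into a non-planar tub to avoid antiaromaticity.
Rings D and E form a fused bicyclic system with 10 sp² atoms and 10 π electrons from ring double bonds. 10 = 4(2)+2, so the system is aromatic and both rings count as aromatic (naphthalene).
Ring F has only sp² ring atoms; a planar conformation would have a fully conjugated π system of 4 electrons. But 4 = 4(1), which is 4n not 4n+2, so ring F is not aromatic (cyclopentadienyl cation).
Aromatic: A, D, E. Total: 3.

3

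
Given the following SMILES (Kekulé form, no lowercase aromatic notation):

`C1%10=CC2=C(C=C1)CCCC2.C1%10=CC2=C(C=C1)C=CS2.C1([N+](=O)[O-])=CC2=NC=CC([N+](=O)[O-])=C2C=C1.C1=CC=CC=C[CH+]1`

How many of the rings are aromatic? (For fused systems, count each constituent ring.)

6

The SMILES encodes a six-membered carbon ring with three alternating C=C double bonds, fused to a saturated six-membered carbon ring; a six-membered carbon ring with three alternating C=C double bonds, fused to a five-membered ring containing one sulfur and two C=C double bonds; two fused six-membered rings, each with three alternating double bonds; one ring is all carbon and the other has one ring nitrogen; a seven-membered all-carbon ring bearing a positive charge on one carbon, with three C=C double bonds.
The 6-membered ring is fully conjugated (every ring atom contributes a p orbital); 3 ring double bonds give 6 π electrons. Since 6 = 4n+2 (n=1), it is aromatic (benzene ring).
The second 6-membered ring has four sp³ carbons, so it is not fully conjugated — not aromatic (cyclohexane ring).
The fused 6/5-membered bicyclic (with one sulfur) is a single π system with 9 sp² atoms and 10 π electrons from ring double bonds plus a heteroatom lone pair. 10 = 4(2)+2, so the system is aromatic and both rings count as aromatic (benzothiophene).
The fused 6/6-membered bicyclic (with one nitrogen) is a single π system with 10 sp² atoms and 10 π electrons from ring double bonds. 10 = 4(2)+2, so the system is aromatic and both rings count as aromatic (quinoline).
The 7-membered ring is planar and fully conjugated; 3 ring double bonds (6 π electrons) plus the carbocation's empty p orbital (0, but keeps the ring conjugated) give 6 π electrons. 6 = 4(1)+2, so it is aromatic (tropylium cation).
6 of the 7 rings are aromatic. Total: 6.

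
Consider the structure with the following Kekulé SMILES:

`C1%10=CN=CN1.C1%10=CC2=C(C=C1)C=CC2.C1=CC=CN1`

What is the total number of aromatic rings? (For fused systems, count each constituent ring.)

The SMILES encodes a five-membered ring with nitrogens at positions 1 and 3 (one bearing H, one in a C=N bond) and two double bonds; a six-membered carbon ring with three alternating C=C double bonds, fused to a five-membered carbon ring containing one C=C double bond and one sp³ carbon; a five-membered ring of four carbons and one nitrogen bearing a hydrogen, with two C=C double bonds.
The 5-membered ring with two nitrogens (one N–H, one =N–) is fully conjugated (every ring atom contributes a p orbital); 2 ring double bonds (4 π electrons) plus a heteroatom lone pair (2) give 6 π electrons. 6 = 4(1)+2, so it is aromatic (imidazole).
The 6-membered ring has a continuous p-orbital overlap around the ring; 3 ring double bonds give 6 π electrons. Since 6 = 4n+2 (n=1), it is aromatic (benzene ring).
The 5-membered ring has one sp³ carbon, so it is not fully conjugated — not aromatic (cyclopentene ring).
The 5-membered ring with one N–H is planar and fully conjugated; 2 ring double bonds (4 π electrons) plus a heteroatom lone pair (2) give 6 π electrons. 6 = 4(1)+2, so it is aromatic (pyrrole).
3 of the 4 rings are aromatic. Total: 3.

3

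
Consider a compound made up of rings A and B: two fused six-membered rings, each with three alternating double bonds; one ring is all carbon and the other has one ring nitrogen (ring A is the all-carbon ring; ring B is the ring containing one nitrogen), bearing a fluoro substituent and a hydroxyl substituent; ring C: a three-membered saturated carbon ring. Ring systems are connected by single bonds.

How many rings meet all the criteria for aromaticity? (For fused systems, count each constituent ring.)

Rings A and B form a fused bicyclic system (with one nitrogen) with 10 sp² atoms and 10 π electrons from ring double bonds. 10 = 4(2)+2, so the system is aromatic and both rings count as aromatic (quinoline).
Ring C has only sp³ atoms, so it is not fully conjugated — not aromatic (cyclopropane).
Aromatic: A, B. Total: 2.

2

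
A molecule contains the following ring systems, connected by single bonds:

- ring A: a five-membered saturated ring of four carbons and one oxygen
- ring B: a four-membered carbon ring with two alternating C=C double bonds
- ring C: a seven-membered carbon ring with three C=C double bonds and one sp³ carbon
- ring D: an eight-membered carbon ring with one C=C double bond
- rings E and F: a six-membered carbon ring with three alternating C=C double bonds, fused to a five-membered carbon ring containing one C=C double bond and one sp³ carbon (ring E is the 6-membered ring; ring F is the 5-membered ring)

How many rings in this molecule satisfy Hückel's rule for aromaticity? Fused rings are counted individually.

1

Ring A has only sp³ atoms, so it is not fully conjugated — not aromatic (tetrahydrofuran).
Ring B has only sp² ring atoms; a planar conformation would have a fully conjugated π system of 4 electrons. But 4 = 4(1), which is 4n not 4n+2, so ring B is not aromatic (cyclobutadiene) — cyclobutadiene is antiaromatic and distorts to a rectangle.
Ring C has one sp³ carbon, so it is not fully conjugated — not aromatic (cycloheptatriene).
Ring D has six sp³ carbons, so it is not fully conjugated — not aromatic (cyclooctene).
Ring E is planar and fully conjugated; 3 ring double bonds give 6 π electrons. 6 = 4(1)+2, so ring E is aromatic (benzene ring).
Ring F has one sp³ carbon, so it is not fully conjugated — not aromatic (cyclopentene ring).
Aromatic: E. Total: 1.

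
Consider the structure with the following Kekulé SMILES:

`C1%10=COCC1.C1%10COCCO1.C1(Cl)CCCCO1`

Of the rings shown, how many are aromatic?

0

The SMILES encodes a five-membered ring of four carbons and one oxygen, with one C=C double bond and two sp³ carbons; a six-membered saturated ring with oxygens at positions 1 and 4; a six-membered saturated ring of five carbons and one oxygen.
The 5-membered ring with one oxygen has two sp³ carbons, so it is not fully conjugated — not aromatic (2,3-dihydrofuran).
The 6-membered ring with two oxygens (1,4) has only sp³ atoms, so it is not fully conjugated — not aromatic (1,4-dioxane).
The 6-membered ring with one oxygen has only sp³ atoms, so it is not fully conjugated — not aromatic (tetrahydropyran).
None of the rings are aromatic. Total: 0.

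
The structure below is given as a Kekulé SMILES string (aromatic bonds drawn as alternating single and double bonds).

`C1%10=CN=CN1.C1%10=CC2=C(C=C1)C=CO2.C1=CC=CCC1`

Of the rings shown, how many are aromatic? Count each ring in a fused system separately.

3

The SMILES encodes a five-membered ring with nitrogens at positions 1 and 3 (one bearing H, one in a C=N bond) and two double bonds; a six-membered carbon ring with three alternating C=C double bonds, fused to a five-membered ring containing one oxygen and two C=C double bonds; a six-membered carbon ring with two conjugated C=C double bonds and two sp³ carbons.
The 5-membered ring with two nitrogens (one N–H, one =N–) is fully conjugated (every ring atom contributes a p orbital); 2 ring double bonds (4 π electrons) plus a heteroatom lone pair (2) give 6 π electrons. 6 = 4(1)+2, so it is aromatic (imidazole).
The fused 6/5-membered bicyclic (with one oxygen) is a single π system with 9 sp² atoms and 10 π electrons from ring double bonds plus a heteroatom lone pair. 10 = 4(2)+2, so the system is aromatic and both rings count as aromatic (benzofuran).
The 6-membered ring has two sp³ carbons, so it is not fully conjugated — not aromatic (1,3-cyclohexadiene).
3 of the 4 rings are aromatic. Total: 3.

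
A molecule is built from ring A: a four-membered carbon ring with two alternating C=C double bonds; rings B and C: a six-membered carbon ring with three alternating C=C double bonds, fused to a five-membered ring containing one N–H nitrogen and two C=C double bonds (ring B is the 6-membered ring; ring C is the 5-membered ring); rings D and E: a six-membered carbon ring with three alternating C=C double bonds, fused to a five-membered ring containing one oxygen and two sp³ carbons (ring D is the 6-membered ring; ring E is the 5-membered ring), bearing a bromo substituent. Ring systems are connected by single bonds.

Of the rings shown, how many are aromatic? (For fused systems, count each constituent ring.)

3

Ring A has only sp² ring atoms; a planar conformation would have a fully conjugated π system of 4 electrons. But 4 = 4(1), which is 4n not 4n+2, so ring A is not aromatic (cyclobutadiene) — cyclobutadiene is antiaromatic and distorts to a rectangle.
Rings B and C form a fused bicyclic system (with one N–H) with 9 sp² atoms and 10 π electrons from ring double bonds plus a heteroatom lone pair. 10 = 4(2)+2, so the system is aromatic and both rings count as aromatic (indole).
Ring D has a continuous p-orbital overlap around the ring; 3 ring double bonds give 6 π electrons. That satisfies 4n+2 with n=1, so ring D is aromatic (benzene ring).
Ring E has two sp³ carbons, so it is not fully conjugated — not aromatic (oxolane ring).
Aromatic: B, C, D. Total: 3.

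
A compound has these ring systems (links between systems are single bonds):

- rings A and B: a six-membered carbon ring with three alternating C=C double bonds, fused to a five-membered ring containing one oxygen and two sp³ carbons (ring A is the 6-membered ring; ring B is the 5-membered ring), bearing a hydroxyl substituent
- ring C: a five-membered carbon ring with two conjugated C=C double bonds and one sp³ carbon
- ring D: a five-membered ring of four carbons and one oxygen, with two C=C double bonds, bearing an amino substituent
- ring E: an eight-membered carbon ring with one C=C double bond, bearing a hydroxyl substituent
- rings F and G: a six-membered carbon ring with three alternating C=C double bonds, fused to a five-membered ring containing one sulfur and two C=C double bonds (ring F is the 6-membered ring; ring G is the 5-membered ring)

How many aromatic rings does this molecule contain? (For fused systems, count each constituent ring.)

Ring A is fully conjugated (every ring atom contributes a p orbital); 3 ring double bonds give 6 π electrons. That satisfies 4n+2 with n=1, so ring A is aromatic (benzene ring).
Ring B has two sp³ carbons, so it is not fully conjugated — not aromatic (oxolane ring).
Ring C has one sp³ carbon, so it is not fully conjugated — not aromatic (cyclopentadiene).
Ring D is planar and fully conjugated; 2 ring double bonds (4 π electrons) plus a heteroatom lone pair (2) give 6 π electrons. 6 = 4(1)+2, so ring D is aromatic (furan).
Ring E has six sp³ carbons, so it is not fully conjugated — not aromatic (cyclooctene).
Rings F and G form a fused bicyclic system (with one sulfur) with 9 sp² atoms and 10 π electrons from ring double bonds plus a heteroatom lone pair. 10 = 4(2)+2, so the system is aromatic and both rings count as aromatic (benzothiophene).
Aromatic: A, D, F, G. Total: 4.

4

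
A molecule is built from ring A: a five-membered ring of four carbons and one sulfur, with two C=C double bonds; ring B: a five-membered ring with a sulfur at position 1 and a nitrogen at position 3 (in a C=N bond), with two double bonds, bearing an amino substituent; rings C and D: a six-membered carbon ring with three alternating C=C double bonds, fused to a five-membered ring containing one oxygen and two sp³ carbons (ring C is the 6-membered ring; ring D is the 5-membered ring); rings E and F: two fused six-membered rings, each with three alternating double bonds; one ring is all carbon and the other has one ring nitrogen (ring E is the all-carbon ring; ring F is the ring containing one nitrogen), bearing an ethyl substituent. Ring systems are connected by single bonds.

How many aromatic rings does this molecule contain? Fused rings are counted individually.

Ring A is fully conjugated (every ring atom contributes a p orbital); 2 ring double bonds (4 π electrons) plus a heteroatom lone pair (2) give 6 π electrons. Since 6 = 4n+2 (n=1), ring A is aromatic (thiophene).
Ring B has a continuous p-orbital overlap around the ring; 2 ring double bonds (4 π electrons) plus a heteroatom lone pair (2) give 6 π electrons. Since 6 = 4n+2 (n=1), ring B is aromatic (thiazole).
Ring C is planar and fully conjugated; 3 ring double bonds give 6 π electrons. That satisfies 4n+2 with n=1, so ring C is aromatic (benzene ring).
Ring D has two sp³ carbons, so it is not fully conjugated — not aromatic (oxolane ring).
Rings E and F form a fused bicyclic system (with one nitrogen) with 10 sp² atoms and 10 π electrons from ring double bonds. 10 = 4(2)+2, so the system is aromatic and both rings count as aromatic (quinoline).
Aromatic: A, B, C, E, F. Total: 5.

5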